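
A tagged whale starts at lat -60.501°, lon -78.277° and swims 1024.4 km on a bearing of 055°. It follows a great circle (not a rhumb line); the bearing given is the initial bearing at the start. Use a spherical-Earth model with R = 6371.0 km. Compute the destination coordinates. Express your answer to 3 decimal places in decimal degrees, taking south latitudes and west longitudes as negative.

Angular distance δ = d/R = 1024.4 / 6371 = 0.160791 rad.
Start latitude φ₁ = -1.055942 rad; initial bearing θ = 0.959931 rad.
Applying the spherical law of cosines for sides, sin φ₂ = sin φ₁ cos δ + cos φ₁ sin δ cos θ = -0.813920, so φ₂ = -54.481°.
For the longitude increment, Δλ = atan2( sin θ sin δ cos φ₁, cos δ − sin φ₁ sin φ₂ ) = atan2(0.064577, 0.278694) = 13.046°.
Hence λ₂ = -78.277° + 13.046° = -65.231°.

latitude -54.481°, longitude -65.231°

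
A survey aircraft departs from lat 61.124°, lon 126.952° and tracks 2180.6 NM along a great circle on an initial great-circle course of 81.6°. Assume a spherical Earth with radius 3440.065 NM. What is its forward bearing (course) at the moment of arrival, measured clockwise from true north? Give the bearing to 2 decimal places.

final bearing 134.03°

δ = 2180.6/3440.065 = 0.633883 rad (36.3188°).
With φ₁ = 61.124° = 1.066815 rad and θ = 81.6° = 1.424189 rad:
Destination latitude: φ₂ = arcsin( sin φ₁ cos δ + cos φ₁ sin δ cos θ ) = arcsin(0.747337) = 48.360°.
Δλ = atan2( sin θ sin δ cos φ₁ , cos δ − sin φ₁ sin φ₂ ) = atan2(0.282952, 0.151315) = 1.079718 rad = 61.863°.
λ₂ = 126.952° + 61.863° = 188.815°, normalized to (−180°, 180°] → -171.185°.
The forward bearing on arrival equals the back-azimuth from the destination plus 180°.
Back-azimuth from P₂ (48.36°, -171.18°) to P₁ (61.12°, 126.95°), with Δλ' = λ₁ − λ₂ = 298.14°: atan2( sin Δλ' cos φ₁ , cos φ₂ sin φ₁ − sin φ₂ cos φ₁ cos Δλ' ) = 314.03°.
Final bearing = (314.03° + 180°) mod 360° = 134.03°.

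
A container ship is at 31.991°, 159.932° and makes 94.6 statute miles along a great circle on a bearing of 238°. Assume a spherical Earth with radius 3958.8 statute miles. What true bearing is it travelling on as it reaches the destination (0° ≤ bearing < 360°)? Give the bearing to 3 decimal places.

final bearing 237.288°

Central angle δ = d/R = 0.023896 rad.
Converting: φ₁ = 0.558348 rad, θ = 4.153884 rad.
Applying the spherical law of cosines for sides, sin φ₂ = sin φ₁ cos δ + cos φ₁ sin δ cos θ = 0.518896, so φ₂ = 31.258°.
For the longitude increment, Δλ = atan2( sin θ sin δ cos φ₁, cos δ − sin φ₁ sin φ₂ ) = atan2(-0.017186, 0.724811) = -1.358°.
λ₂ = λ₁ + Δλ = 158.574°.
The forward bearing on arrival equals the back-azimuth from the destination plus 180°.
Back-azimuth from P₂ (31.258°, 158.574°) to P₁ (31.991°, 159.932°), with Δλ' = λ₁ − λ₂ = 1.358°: atan2( sin Δλ' cos φ₁ , cos φ₂ sin φ₁ − sin φ₂ cos φ₁ cos Δλ' ) = 57.288°.
Final bearing = (57.288° + 180°) mod 360° = 237.288°.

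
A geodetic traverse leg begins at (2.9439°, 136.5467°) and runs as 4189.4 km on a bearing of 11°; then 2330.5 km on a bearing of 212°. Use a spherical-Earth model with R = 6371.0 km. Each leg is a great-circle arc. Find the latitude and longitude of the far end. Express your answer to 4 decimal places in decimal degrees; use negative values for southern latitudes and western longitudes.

latitude 21.3688°, longitude 133.5308°

Apply the spherical direct solution leg by leg, carrying full precision between legs.
Leg 1: from (2.9439°, 136.5467°), δ = 4189.4/6371 = 0.657573 rad, θ = 11° → φ = 39.7788°, λ = 145.2750°.
Leg 2: from (39.7788°, 145.2750°), δ = 2330.5/6371 = 0.365798 rad, θ = 212° → φ = 21.3688°, λ = 133.5308°.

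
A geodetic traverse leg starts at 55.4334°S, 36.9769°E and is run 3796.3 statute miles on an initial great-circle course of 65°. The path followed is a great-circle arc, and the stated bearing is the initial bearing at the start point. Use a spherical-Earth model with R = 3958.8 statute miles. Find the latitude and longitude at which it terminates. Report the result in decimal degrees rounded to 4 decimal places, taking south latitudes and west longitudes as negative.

latitude -16.0634°, longitude 87.5142°

Angular distance δ = d/R = 3796.3 / 3958.8 = 0.958952 rad.
With φ₁ = -55.4334° = -0.967495 rad and θ = 65° = 1.134464 rad:
Destination latitude: φ₂ = arcsin( sin φ₁ cos δ + cos φ₁ sin δ cos θ ) = arcsin(-0.276701) = -16.0634°.
Δλ = atan2( sin θ sin δ cos φ₁ , cos δ − sin φ₁ sin φ₂ ) = atan2(0.420924, 0.346524) = 0.882042 rad = 50.5373°.
λ₂ = λ₁ + Δλ = 87.5142°.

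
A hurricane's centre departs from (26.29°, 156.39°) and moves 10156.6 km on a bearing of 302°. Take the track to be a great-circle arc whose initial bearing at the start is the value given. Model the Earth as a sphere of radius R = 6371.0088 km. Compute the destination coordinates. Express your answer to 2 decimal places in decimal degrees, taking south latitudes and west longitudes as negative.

latitude 27.69°, longitude 49.61°

δ = 10156.6/6371.0088 = 1.594190 rad (91.3404°).
With φ₁ = 26.29° = 0.458847 rad and θ = 302° = 5.270894 rad:
sin φ₂ = sin φ₁ cos δ + cos φ₁ sin δ cos θ = (0.442915)(-0.023392) + (0.896564)(0.999726)(0.529919) = 0.464616
φ₂ = asin(0.464616) = 0.483201 rad = 27.69°.
For the longitude increment, Δλ = atan2( sin θ sin δ cos φ₁, cos δ − sin φ₁ sin φ₂ ) = atan2(-0.760121, -0.229177) = -106.78°.
λ₂ = 156.39° + -106.78° = 49.61°.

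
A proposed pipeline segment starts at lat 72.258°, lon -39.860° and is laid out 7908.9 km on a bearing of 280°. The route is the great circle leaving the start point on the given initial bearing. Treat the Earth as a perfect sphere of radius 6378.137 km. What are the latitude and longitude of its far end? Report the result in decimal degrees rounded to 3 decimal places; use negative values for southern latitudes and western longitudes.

latitude 21.063°, longitude -133.389°

δ = 7908.9/6378.137 = 1.240002 rad (71.0469°).
Converting: φ₁ = 1.261140 rad, θ = 4.886922 rad.
Destination latitude: φ₂ = arcsin( sin φ₁ cos δ + cos φ₁ sin δ cos θ ) = arcsin(0.359394) = 21.063°.
Δλ = atan2( sin θ sin δ cos φ₁ , cos δ − sin φ₁ sin φ₂ ) = atan2(-0.283832, -0.017506) = -1.632396 rad = -93.529°.
Hence λ₂ = -39.860° + -93.529° = -133.389°.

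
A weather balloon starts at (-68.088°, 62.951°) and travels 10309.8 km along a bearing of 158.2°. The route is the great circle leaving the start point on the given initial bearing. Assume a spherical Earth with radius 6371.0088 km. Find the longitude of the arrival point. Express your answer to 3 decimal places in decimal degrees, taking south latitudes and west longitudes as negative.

Angular distance δ = d/R = 10309.8 / 6371.0088 = 1.618237 rad.
Start latitude φ₁ = -1.188360 rad; initial bearing θ = 2.761111 rad.
Applying the spherical law of cosines for sides, sin φ₂ = sin φ₁ cos δ + cos φ₁ sin δ cos θ = -0.302108, so φ₂ = -17.584°.
Then Δλ = atan2(0.138432, -0.327706) = 2.741903 rad, from sin θ sin δ cos φ₁ over cos δ − sin φ₁ sin φ₂.
λ₂ = 62.951° + 157.099° = 220.050°, normalized to (−180°, 180°] → -139.950°.

longitude -139.950°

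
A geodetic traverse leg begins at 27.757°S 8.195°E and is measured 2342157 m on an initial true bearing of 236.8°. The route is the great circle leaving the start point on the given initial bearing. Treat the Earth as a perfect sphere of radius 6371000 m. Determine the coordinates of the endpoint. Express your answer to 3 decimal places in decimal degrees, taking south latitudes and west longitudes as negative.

Central angle δ = d/R = 0.367628 rad.
With φ₁ = -27.757° = -0.484451 rad and θ = 236.8° = 4.132940 rad:
sin φ₂ = sin φ₁ cos δ + cos φ₁ sin δ cos θ = (-0.465723)(0.933183) + (0.884931)(0.359403)(-0.547563) = -0.608755
φ₂ = asin(-0.608755) = -0.654490 rad = -37.500°.
Then Δλ = atan2(-0.266130, 0.649672) = -0.388787 rad, from sin θ sin δ cos φ₁ over cos δ − sin φ₁ sin φ₂.
λ₂ = λ₁ + Δλ = -14.081°.

latitude -37.500°, longitude -14.081°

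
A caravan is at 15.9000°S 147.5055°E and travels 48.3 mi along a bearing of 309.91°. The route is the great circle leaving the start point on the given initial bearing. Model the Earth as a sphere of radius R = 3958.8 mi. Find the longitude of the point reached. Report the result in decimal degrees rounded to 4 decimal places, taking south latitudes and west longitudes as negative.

Central angle δ = d/R = 0.012201 rad.
With φ₁ = -15.9000° = -0.277507 rad and θ = 309.91° = 5.408950 rad:
Destination latitude: φ₂ = arcsin( sin φ₁ cos δ + cos φ₁ sin δ cos θ ) = arcsin(-0.266411) = -15.4508°.
For the longitude increment, Δλ = atan2( sin θ sin δ cos φ₁, cos δ − sin φ₁ sin φ₂ ) = atan2(-0.009000, 0.926940) = -0.5563°.
λ₂ = λ₁ + Δλ = 146.9492°.

longitude 146.9492°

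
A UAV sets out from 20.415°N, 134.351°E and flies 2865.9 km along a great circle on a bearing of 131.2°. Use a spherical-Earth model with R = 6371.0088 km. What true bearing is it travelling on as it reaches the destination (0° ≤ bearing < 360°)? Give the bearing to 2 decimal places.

Angular distance δ = d/R = 2865.9 / 6371.0088 = 0.449835 rad.
With φ₁ = 20.415° = 0.356309 rad and θ = 131.2° = 2.289872 rad:
Applying the spherical law of cosines for sides, sin φ₂ = sin φ₁ cos δ + cos φ₁ sin δ cos θ = 0.045697, so φ₂ = 2.619°.
Δλ = atan2( sin θ sin δ cos φ₁ , cos δ − sin φ₁ sin φ₂ ) = atan2(0.306614, 0.884579) = 0.333661 rad = 19.117°.
Hence λ₂ = 134.351° + 19.117° = 153.468°.
The forward bearing on arrival equals the back-azimuth from the destination plus 180°.
Back-azimuth from P₂ (2.62°, 153.47°) to P₁ (20.41°, 134.35°), with Δλ' = λ₁ − λ₂ = -19.12°: atan2( sin Δλ' cos φ₁ , cos φ₂ sin φ₁ − sin φ₂ cos φ₁ cos Δλ' ) = 315.10°.
Final bearing = (315.10° + 180°) mod 360° = 135.10°.

final bearing 135.10°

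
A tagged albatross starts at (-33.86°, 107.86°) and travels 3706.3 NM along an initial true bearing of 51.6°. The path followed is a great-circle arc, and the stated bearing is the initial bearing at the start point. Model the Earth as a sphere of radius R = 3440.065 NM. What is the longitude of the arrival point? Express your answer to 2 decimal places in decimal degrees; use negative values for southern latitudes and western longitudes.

longitude 152.53°

δ = 3706.3/3440.065 = 1.077392 rad (61.7300°).
Start latitude φ₁ = -0.590968 rad; initial bearing θ = 0.900590 rad.
Destination latitude: φ₂ = arcsin( sin φ₁ cos δ + cos φ₁ sin δ cos θ ) = arcsin(0.190392) = 10.98°.
Then Δλ = atan2(0.573159, 0.579706) = 0.779719 rad, from sin θ sin δ cos φ₁ over cos δ − sin φ₁ sin φ₂.
Hence λ₂ = 107.86° + 44.67° = 152.53°.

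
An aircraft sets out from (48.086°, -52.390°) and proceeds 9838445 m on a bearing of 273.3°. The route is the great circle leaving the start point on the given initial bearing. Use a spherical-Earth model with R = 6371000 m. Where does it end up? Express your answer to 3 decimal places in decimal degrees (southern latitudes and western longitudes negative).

δ = 9838445/6371000 = 1.544254 rad (88.4793°).
Start latitude φ₁ = 0.839259 rad; initial bearing θ = 4.769985 rad.
sin φ₂ = sin φ₁ cos δ + cos φ₁ sin δ cos θ = (0.744148)(0.026539) + (0.668014)(0.999648)(0.057564) = 0.058189
φ₂ = asin(0.058189) = 0.058222 rad = 3.336°.
Then Δλ = atan2(-0.666672, -0.016762) = -1.595934 rad, from sin θ sin δ cos φ₁ over cos δ − sin φ₁ sin φ₂.
λ₂ = -52.390° + -91.440° = -143.830°.

latitude 3.336°, longitude -143.830°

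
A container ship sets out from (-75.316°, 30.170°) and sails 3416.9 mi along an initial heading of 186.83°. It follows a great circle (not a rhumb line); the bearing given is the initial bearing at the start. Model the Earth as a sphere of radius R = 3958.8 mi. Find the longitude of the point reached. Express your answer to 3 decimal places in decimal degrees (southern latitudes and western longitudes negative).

longitude -140.744°

Angular distance δ = d/R = 3416.9 / 3958.8 = 0.863115 rad.
Start latitude φ₁ = -1.314512 rad; initial bearing θ = 3.260799 rad.
sin φ₂ = sin φ₁ cos δ + cos φ₁ sin δ cos θ = (-0.967339)(0.650074) + (0.253488)(0.759871)(-0.992903) = -0.820092
φ₂ = asin(-0.820092) = -0.961572 rad = -55.094°.
Δλ = atan2( sin θ sin δ cos φ₁ , cos δ − sin φ₁ sin φ₂ ) = atan2(-0.022907, -0.143233) = -2.983009 rad = -170.914°.
λ₂ = 30.170° + -170.914° = -140.744°.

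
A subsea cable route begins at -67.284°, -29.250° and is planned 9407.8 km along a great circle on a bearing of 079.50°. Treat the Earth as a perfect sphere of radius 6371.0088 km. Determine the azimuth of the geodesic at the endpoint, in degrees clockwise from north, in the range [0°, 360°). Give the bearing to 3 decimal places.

final bearing 22.318°

The arc subtends δ = 9407.8/6371.0088 = 1.476658 rad at the centre.
With φ₁ = -67.284° = -1.174327 rad and θ = 79.5° = 1.387537 rad:
sin φ₂ = sin φ₁ cos δ + cos φ₁ sin δ cos θ = (-0.922430)(0.094000) + (0.386164)(0.995572)(0.182236) = -0.016647
φ₂ = asin(-0.016647) = -0.016648 rad = -0.954°.
Then Δλ = atan2(0.378016, 0.078644) = 1.365678 rad, from sin θ sin δ cos φ₁ over cos δ − sin φ₁ sin φ₂.
Hence λ₂ = -29.250° + 78.248° = 48.998°.
The forward bearing on arrival equals the back-azimuth from the destination plus 180°.
Back-azimuth from P₂ (-0.954°, 48.998°) to P₁ (-67.284°, -29.250°), with Δλ' = λ₁ − λ₂ = -78.248°: atan2( sin Δλ' cos φ₁ , cos φ₂ sin φ₁ − sin φ₂ cos φ₁ cos Δλ' ) = 202.318°.
Final bearing = (202.318° + 180°) mod 360° = 22.318°.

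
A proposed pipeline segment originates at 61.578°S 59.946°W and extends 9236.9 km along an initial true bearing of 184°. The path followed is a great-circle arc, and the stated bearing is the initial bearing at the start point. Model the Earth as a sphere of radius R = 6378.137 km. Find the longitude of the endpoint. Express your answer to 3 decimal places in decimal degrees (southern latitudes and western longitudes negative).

The arc subtends δ = 9236.9/6378.137 = 1.448213 rad at the centre.
Start latitude φ₁ = -1.074739 rad; initial bearing θ = 3.211406 rad.
Applying the spherical law of cosines for sides, sin φ₂ = sin φ₁ cos δ + cos φ₁ sin δ cos θ = -0.578778, so φ₂ = -35.365°.
For the longitude increment, Δλ = atan2( sin θ sin δ cos φ₁, cos δ − sin φ₁ sin φ₂ ) = atan2(-0.032952, -0.386739) = -175.130°.
λ₂ = -59.946° + -175.130° = -235.076°, normalized to (−180°, 180°] → 124.924°.

longitude 124.924°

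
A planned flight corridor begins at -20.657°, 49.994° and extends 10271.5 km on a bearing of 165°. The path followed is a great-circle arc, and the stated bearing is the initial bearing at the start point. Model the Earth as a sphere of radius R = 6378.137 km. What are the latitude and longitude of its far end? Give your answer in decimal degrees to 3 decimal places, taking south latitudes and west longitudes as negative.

δ = 10271.5/6378.137 = 1.610423 rad (92.2705°).
Start latitude φ₁ = -0.360533 rad; initial bearing θ = 2.879793 rad.
Destination latitude: φ₂ = arcsin( sin φ₁ cos δ + cos φ₁ sin δ cos θ ) = arcsin(-0.889140) = -62.765°.
For the longitude increment, Δλ = atan2( sin θ sin δ cos φ₁, cos δ − sin φ₁ sin φ₂ ) = atan2(0.241989, -0.353281) = 145.590°.
λ₂ = 49.994° + 145.590° = 195.584°, normalized to (−180°, 180°] → -164.416°.

latitude -62.765°, longitude -164.416°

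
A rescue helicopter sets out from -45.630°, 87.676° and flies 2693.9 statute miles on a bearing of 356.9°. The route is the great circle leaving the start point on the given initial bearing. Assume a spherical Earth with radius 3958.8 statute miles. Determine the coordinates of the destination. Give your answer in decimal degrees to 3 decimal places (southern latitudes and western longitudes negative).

Central angle δ = d/R = 0.680484 rad.
With φ₁ = -45.630° = -0.796394 rad and θ = 356.9° = 6.229080 rad:
Destination latitude: φ₂ = arcsin( sin φ₁ cos δ + cos φ₁ sin δ cos θ ) = arcsin(-0.116294) = -6.678°.
Δλ = atan2( sin θ sin δ cos φ₁ , cos δ − sin φ₁ sin φ₂ ) = atan2(-0.023793, 0.694137) = -0.034264 rad = -1.963°.
Hence λ₂ = 87.676° + -1.963° = 85.713°.

latitude -6.678°, longitude 85.713°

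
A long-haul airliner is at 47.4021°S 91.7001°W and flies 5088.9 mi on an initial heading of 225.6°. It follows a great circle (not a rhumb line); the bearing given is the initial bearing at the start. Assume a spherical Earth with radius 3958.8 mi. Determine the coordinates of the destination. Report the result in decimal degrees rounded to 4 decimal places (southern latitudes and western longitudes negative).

latitude -41.4235°, longitude 154.4077°

Central angle δ = d/R = 1.285465 rad.
Converting: φ₁ = -0.827323 rad, θ = 3.937463 rad.
sin φ₂ = sin φ₁ cos δ + cos φ₁ sin δ cos θ = (-0.736122)(0.281475) + (0.676849)(0.959569)(-0.699663) = -0.661619
φ₂ = asin(-0.661619) = -0.722976 rad = -41.4235°.
Δλ = atan2( sin θ sin δ cos φ₁ , cos δ − sin φ₁ sin φ₂ ) = atan2(-0.464038, -0.205557) = -1.987793 rad = -113.8922°.
λ₂ = -91.7001° + -113.8922° = -205.5923°, normalized to (−180°, 180°] → 154.4077°.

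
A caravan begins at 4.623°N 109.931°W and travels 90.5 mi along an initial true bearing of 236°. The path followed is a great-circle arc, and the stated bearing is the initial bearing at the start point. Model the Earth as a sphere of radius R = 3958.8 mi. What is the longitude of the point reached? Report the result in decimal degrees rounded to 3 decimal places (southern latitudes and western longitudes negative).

longitude -111.019°

The arc subtends δ = 90.5/3958.8 = 0.022860 rad at the centre.
With φ₁ = 4.623° = 0.080687 rad and θ = 236° = 4.118977 rad:
sin φ₂ = sin φ₁ cos δ + cos φ₁ sin δ cos θ = (0.080599)(0.999739) + (0.996747)(0.022858)(-0.559193) = 0.067837
φ₂ = asin(0.067837) = 0.067889 rad = 3.890°.
Then Δλ = atan2(-0.018889, 0.994271) = -0.018995 rad, from sin θ sin δ cos φ₁ over cos δ − sin φ₁ sin φ₂.
Hence λ₂ = -109.931° + -1.088° = -111.019°.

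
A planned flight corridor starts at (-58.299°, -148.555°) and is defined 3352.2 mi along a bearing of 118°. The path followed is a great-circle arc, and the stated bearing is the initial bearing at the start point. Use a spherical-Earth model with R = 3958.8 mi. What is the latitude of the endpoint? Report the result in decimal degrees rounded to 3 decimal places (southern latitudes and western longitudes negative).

Angular distance δ = d/R = 3352.2 / 3958.8 = 0.846772 rad.
Converting: φ₁ = -1.017510 rad, θ = 2.059489 rad.
Destination latitude: φ₂ = arcsin( sin φ₁ cos δ + cos φ₁ sin δ cos θ ) = arcsin(-0.748390) = -48.451°.
Then Δλ = atan2(0.347586, 0.025673) = 1.497070 rad, from sin θ sin δ cos φ₁ over cos δ − sin φ₁ sin φ₂.
λ₂ = -148.555° + 85.776° = -62.779°.

latitude -48.451°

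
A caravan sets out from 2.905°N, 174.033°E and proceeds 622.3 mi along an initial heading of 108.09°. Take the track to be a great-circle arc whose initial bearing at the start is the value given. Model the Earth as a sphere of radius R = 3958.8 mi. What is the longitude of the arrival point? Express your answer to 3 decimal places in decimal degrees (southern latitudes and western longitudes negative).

Central angle δ = d/R = 0.157194 rad.
Start latitude φ₁ = 0.050702 rad; initial bearing θ = 1.886526 rad.
Destination latitude: φ₂ = arcsin( sin φ₁ cos δ + cos φ₁ sin δ cos θ ) = arcsin(0.001508) = 0.086°.
Then Δλ = atan2(0.148618, 0.987594) = 0.149364 rad, from sin θ sin δ cos φ₁ over cos δ − sin φ₁ sin φ₂.
λ₂ = 174.033° + 8.558° = 182.591°, normalized to (−180°, 180°] → -177.409°.

longitude -177.409°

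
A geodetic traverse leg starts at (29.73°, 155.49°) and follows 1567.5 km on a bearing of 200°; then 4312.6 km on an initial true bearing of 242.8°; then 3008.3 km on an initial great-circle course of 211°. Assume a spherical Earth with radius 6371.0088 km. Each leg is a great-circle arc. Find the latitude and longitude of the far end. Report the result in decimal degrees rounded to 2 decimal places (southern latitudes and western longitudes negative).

Apply the spherical direct solution leg by leg, carrying full precision between legs.
Leg 1: from (29.73°, 155.49°), δ = 1567.5/6371.0088 = 0.246036 rad, θ = 200° → φ = 16.39°, λ = 150.51°.
Leg 2: from (16.39°, 150.51°), δ = 4312.6/6371.0088 = 0.676910 rad, θ = 242.8° → φ = -3.13°, λ = 116.59°.
Leg 3: from (-3.13°, 116.59°), δ = 3008.3/6371.0088 = 0.472186 rad, θ = 211° → φ = -25.98°, λ = 101.49°.

latitude -25.98°, longitude 101.49°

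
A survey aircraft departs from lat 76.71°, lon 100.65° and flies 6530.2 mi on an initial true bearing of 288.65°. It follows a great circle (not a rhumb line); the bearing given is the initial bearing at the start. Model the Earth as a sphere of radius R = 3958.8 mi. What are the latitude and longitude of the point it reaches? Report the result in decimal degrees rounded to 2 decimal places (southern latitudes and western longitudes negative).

Angular distance δ = d/R = 6530.2 / 3958.8 = 1.649540 rad.
Converting: φ₁ = 1.338842 rad, θ = 5.037893 rad.
Destination latitude: φ₂ = arcsin( sin φ₁ cos δ + cos φ₁ sin δ cos θ ) = arcsin(-0.003271) = -0.19°.
Then Δλ = atan2(-0.217134, -0.075479) = -1.905344 rad, from sin θ sin δ cos φ₁ over cos δ − sin φ₁ sin φ₂.
Hence λ₂ = 100.65° + -109.17° = -8.52°.

latitude -0.19°, longitude -8.52°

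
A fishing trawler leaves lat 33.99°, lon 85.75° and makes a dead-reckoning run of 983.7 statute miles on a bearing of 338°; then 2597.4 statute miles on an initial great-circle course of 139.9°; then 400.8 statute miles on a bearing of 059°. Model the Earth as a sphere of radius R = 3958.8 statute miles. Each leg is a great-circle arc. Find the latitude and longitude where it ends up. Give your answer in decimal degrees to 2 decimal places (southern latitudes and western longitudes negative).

latitude 18.04°, longitude 107.24°

Apply the spherical direct solution leg by leg, carrying full precision between legs.
Leg 1: from (33.99°, 85.75°), δ = 983.7/3958.8 = 0.248484 rad, θ = 338° → φ = 46.97°, λ = 77.99°.
Leg 2: from (46.97°, 77.99°), δ = 2597.4/3958.8 = 0.656108 rad, θ = 139.9° → φ = 15.11°, λ = 102.01°.
Leg 3: from (15.11°, 102.01°), δ = 400.8/3958.8 = 0.101243 rad, θ = 59° → φ = 18.04°, λ = 107.24°.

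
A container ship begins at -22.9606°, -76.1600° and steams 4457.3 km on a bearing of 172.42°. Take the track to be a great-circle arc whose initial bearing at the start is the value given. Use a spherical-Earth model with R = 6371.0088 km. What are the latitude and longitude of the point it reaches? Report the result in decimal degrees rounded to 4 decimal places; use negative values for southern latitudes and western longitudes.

δ = 4457.3/6371.0088 = 0.699622 rad (40.0854°).
Converting: φ₁ = -0.400738 rad, θ = 3.009297 rad.
Applying the spherical law of cosines for sides, sin φ₂ = sin φ₁ cos δ + cos φ₁ sin δ cos θ = -0.886190, so φ₂ = -62.3983°.
Then Δλ = atan2(0.078211, 0.419385) = 0.184373 rad, from sin θ sin δ cos φ₁ over cos δ − sin φ₁ sin φ₂.
Hence λ₂ = -76.1600° + 10.5638° = -65.5962°.

latitude -62.3983°, longitude -65.5962°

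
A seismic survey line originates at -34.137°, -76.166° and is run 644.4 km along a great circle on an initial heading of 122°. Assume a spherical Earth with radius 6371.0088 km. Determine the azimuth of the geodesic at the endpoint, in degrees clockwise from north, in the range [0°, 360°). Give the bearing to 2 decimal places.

final bearing 118.41°

δ = 644.4/6371.0088 = 0.101146 rad (5.7952°).
Converting: φ₁ = -0.595803 rad, θ = 2.129302 rad.
sin φ₂ = sin φ₁ cos δ + cos φ₁ sin δ cos θ = (-0.561174)(0.994889) + (0.827698)(0.100973)(-0.529919) = -0.602594
φ₂ = asin(-0.602594) = -0.646747 rad = -37.056°.
For the longitude increment, Δλ = atan2( sin θ sin δ cos φ₁, cos δ − sin φ₁ sin φ₂ ) = atan2(0.070876, 0.656729) = 6.160°.
λ₂ = -76.166° + 6.160° = -70.006°.
The forward bearing on arrival equals the back-azimuth from the destination plus 180°.
Back-azimuth from P₂ (-37.06°, -70.01°) to P₁ (-34.14°, -76.17°), with Δλ' = λ₁ − λ₂ = -6.16°: atan2( sin Δλ' cos φ₁ , cos φ₂ sin φ₁ − sin φ₂ cos φ₁ cos Δλ' ) = 298.41°.
Final bearing = (298.41° + 180°) mod 360° = 118.41°.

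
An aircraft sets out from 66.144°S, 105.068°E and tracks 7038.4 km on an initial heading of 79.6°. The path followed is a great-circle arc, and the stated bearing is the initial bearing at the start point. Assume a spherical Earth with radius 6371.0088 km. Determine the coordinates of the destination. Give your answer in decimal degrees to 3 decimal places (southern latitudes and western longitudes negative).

latitude -20.227°, longitude 174.528°

The arc subtends δ = 7038.4/6371.0088 = 1.104754 rad at the centre.
With φ₁ = -66.144° = -1.154431 rad and θ = 79.6° = 1.389282 rad:
sin φ₂ = sin φ₁ cos δ + cos φ₁ sin δ cos θ = (-0.914565)(0.449354) + (0.404439)(0.893354)(0.180519) = -0.345740
φ₂ = asin(-0.345740) = -0.353028 rad = -20.227°.
For the longitude increment, Δλ = atan2( sin θ sin δ cos φ₁, cos δ − sin φ₁ sin φ₂ ) = atan2(0.355372, 0.133152) = 69.460°.
Hence λ₂ = 105.068° + 69.460° = 174.528°.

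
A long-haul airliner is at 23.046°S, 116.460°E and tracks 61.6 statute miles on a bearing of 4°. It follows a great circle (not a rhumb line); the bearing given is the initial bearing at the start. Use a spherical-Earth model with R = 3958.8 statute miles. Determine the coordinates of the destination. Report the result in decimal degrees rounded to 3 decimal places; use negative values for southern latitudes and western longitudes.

Central angle δ = d/R = 0.015560 rad.
Converting: φ₁ = -0.402229 rad, θ = 0.069813 rad.
sin φ₂ = sin φ₁ cos δ + cos φ₁ sin δ cos θ = (-0.391470)(0.999879) + (0.920191)(0.015560)(0.997564) = -0.377140
φ₂ = asin(-0.377140) = -0.386706 rad = -22.157°.
For the longitude increment, Δλ = atan2( sin θ sin δ cos φ₁, cos δ − sin φ₁ sin φ₂ ) = atan2(0.000999, 0.852240) = 0.067°.
λ₂ = λ₁ + Δλ = 116.527°.

latitude -22.157°, longitude 116.527°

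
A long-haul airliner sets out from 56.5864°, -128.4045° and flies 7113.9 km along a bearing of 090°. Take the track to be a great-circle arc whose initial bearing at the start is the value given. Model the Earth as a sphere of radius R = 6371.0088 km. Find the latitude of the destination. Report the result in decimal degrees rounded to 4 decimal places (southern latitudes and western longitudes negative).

latitude 21.4827°

The arc subtends δ = 7113.9/6371.0088 = 1.116605 rad at the centre.
Converting: φ₁ = 0.987619 rad, θ = 1.570796 rad.
sin φ₂ = sin φ₁ cos δ + cos φ₁ sin δ cos θ = (0.834717)(0.438736) + (0.550679)(0.898616)(0.000000) = 0.366220
φ₂ = asin(0.366220) = 0.374944 rad = 21.4827°.
Δλ = atan2( sin θ sin δ cos φ₁ , cos δ − sin φ₁ sin φ₂ ) = atan2(0.494849, 0.133045) = 1.308147 rad = 74.9513°.
λ₂ = -128.4045° + 74.9513° = -53.4532°.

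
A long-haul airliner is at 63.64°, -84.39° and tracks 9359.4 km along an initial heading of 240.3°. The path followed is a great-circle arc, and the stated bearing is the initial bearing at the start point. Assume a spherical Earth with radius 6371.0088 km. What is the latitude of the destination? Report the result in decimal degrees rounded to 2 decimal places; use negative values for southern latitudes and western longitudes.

latitude -7.35°

δ = 9359.4/6371.0088 = 1.469061 rad (84.1710°).
Start latitude φ₁ = 1.110728 rad; initial bearing θ = 4.194026 rad.
Applying the spherical law of cosines for sides, sin φ₂ = sin φ₁ cos δ + cos φ₁ sin δ cos θ = -0.127851, so φ₂ = -7.35°.
Δλ = atan2( sin θ sin δ cos φ₁ , cos δ − sin φ₁ sin φ₂ ) = atan2(-0.383687, 0.216117) = -1.057826 rad = -60.61°.
Hence λ₂ = -84.39° + -60.61° = -145.00°.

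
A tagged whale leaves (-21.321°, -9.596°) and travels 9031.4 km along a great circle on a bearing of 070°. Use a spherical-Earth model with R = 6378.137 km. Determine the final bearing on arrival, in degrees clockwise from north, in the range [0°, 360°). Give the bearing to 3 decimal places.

final bearing 64.991°

Angular distance δ = d/R = 9031.4 / 6378.137 = 1.415993 rad.
Converting: φ₁ = -0.372122 rad, θ = 1.221730 rad.
Applying the spherical law of cosines for sides, sin φ₂ = sin φ₁ cos δ + cos φ₁ sin δ cos θ = 0.258741, so φ₂ = 14.995°.
For the longitude increment, Δλ = atan2( sin θ sin δ cos φ₁, cos δ − sin φ₁ sin φ₂ ) = atan2(0.864910, 0.248262) = 73.985°.
Hence λ₂ = -9.596° + 73.985° = 64.389°.
The forward bearing on arrival equals the back-azimuth from the destination plus 180°.
Back-azimuth from P₂ (14.995°, 64.389°) to P₁ (-21.321°, -9.596°), with Δλ' = λ₁ − λ₂ = -73.985°: atan2( sin Δλ' cos φ₁ , cos φ₂ sin φ₁ − sin φ₂ cos φ₁ cos Δλ' ) = 244.991°.
Final bearing = (244.991° + 180°) mod 360° = 64.991°.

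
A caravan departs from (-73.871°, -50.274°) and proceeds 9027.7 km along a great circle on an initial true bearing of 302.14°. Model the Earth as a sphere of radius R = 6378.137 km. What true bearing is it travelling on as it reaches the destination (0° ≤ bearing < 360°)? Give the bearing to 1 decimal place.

final bearing 346.4°

The arc subtends δ = 9027.7/6378.137 = 1.415413 rad at the centre.
With φ₁ = -73.871° = -1.289292 rad and θ = 302.14° = 5.273338 rad:
Applying the spherical law of cosines for sides, sin φ₂ = sin φ₁ cos δ + cos φ₁ sin δ cos θ = -0.002660, so φ₂ = -0.152°.
For the longitude increment, Δλ = atan2( sin θ sin δ cos φ₁, cos δ − sin φ₁ sin φ₂ ) = atan2(-0.232394, 0.152203) = -56.778°.
λ₂ = λ₁ + Δλ = -107.052°.
The forward bearing on arrival equals the back-azimuth from the destination plus 180°.
Back-azimuth from P₂ (-0.2°, -107.1°) to P₁ (-73.9°, -50.3°), with Δλ' = λ₁ − λ₂ = 56.8°: atan2( sin Δλ' cos φ₁ , cos φ₂ sin φ₁ − sin φ₂ cos φ₁ cos Δλ' ) = 166.4°.
Final bearing = (166.4° + 180°) mod 360° = 346.4°.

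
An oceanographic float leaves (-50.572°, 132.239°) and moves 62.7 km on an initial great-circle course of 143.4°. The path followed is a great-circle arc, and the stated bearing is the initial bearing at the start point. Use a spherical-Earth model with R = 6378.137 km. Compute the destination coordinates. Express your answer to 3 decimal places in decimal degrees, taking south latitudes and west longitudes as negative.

Central angle δ = d/R = 0.009830 rad.
With φ₁ = -50.572° = -0.882648 rad and θ = 143.4° = 2.502802 rad:
Applying the spherical law of cosines for sides, sin φ₂ = sin φ₁ cos δ + cos φ₁ sin δ cos θ = -0.777398, so φ₂ = -51.023°.
For the longitude increment, Δλ = atan2( sin θ sin δ cos φ₁, cos δ − sin φ₁ sin φ₂ ) = atan2(0.003722, 0.399471) = 0.534°.
λ₂ = λ₁ + Δλ = 132.773°.

latitude -51.023°, longitude 132.773°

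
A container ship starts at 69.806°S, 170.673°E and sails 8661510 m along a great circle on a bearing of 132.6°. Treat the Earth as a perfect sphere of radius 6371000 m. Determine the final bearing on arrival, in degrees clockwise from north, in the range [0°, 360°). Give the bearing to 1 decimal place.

final bearing 16.3°

δ = 8661510/6371000 = 1.359521 rad (77.8948°).
Converting: φ₁ = -1.218345 rad, θ = 2.314307 rad.
Destination latitude: φ₂ = arcsin( sin φ₁ cos δ + cos φ₁ sin δ cos θ ) = arcsin(-0.425278) = -25.168°.
Then Δλ = atan2(0.248451, -0.189429) = 2.222212 rad, from sin θ sin δ cos φ₁ over cos δ − sin φ₁ sin φ₂.
λ₂ = 170.673° + 127.323° = 297.996°, normalized to (−180°, 180°] → -62.004°.
The forward bearing on arrival equals the back-azimuth from the destination plus 180°.
Back-azimuth from P₂ (-25.2°, -62.0°) to P₁ (-69.8°, 170.7°), with Δλ' = λ₁ − λ₂ = 232.7°: atan2( sin Δλ' cos φ₁ , cos φ₂ sin φ₁ − sin φ₂ cos φ₁ cos Δλ' ) = 196.3°.
Final bearing = (196.3° + 180°) mod 360° = 16.3°.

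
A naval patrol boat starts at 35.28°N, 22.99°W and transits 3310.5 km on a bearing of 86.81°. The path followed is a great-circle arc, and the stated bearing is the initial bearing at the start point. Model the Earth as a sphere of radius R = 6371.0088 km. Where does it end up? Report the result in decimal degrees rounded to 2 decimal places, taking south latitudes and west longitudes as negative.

latitude 31.59°, longitude 12.60°

Central angle δ = d/R = 0.519619 rad.
Converting: φ₁ = 0.615752 rad, θ = 1.515120 rad.
Applying the spherical law of cosines for sides, sin φ₂ = sin φ₁ cos δ + cos φ₁ sin δ cos θ = 0.523895, so φ₂ = 31.59°.
Then Δλ = atan2(0.404725, 0.565421) = 0.621248 rad, from sin θ sin δ cos φ₁ over cos δ − sin φ₁ sin φ₂.
λ₂ = -22.99° + 35.59° = 12.60°.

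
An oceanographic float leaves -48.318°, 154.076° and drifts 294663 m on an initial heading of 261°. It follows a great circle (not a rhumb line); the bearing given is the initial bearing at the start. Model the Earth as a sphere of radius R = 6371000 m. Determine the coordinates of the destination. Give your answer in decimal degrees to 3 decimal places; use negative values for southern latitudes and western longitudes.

δ = 294663/6371000 = 0.046251 rad (2.6500°).
Converting: φ₁ = -0.843308 rad, θ = 4.555309 rad.
sin φ₂ = sin φ₁ cos δ + cos φ₁ sin δ cos θ = (-0.746847)(0.998931) + (0.664996)(0.046234)(-0.156434) = -0.750858
φ₂ = asin(-0.750858) = -0.849360 rad = -48.665°.
Δλ = atan2( sin θ sin δ cos φ₁ , cos δ − sin φ₁ sin φ₂ ) = atan2(-0.030367, 0.438154) = -0.069196 rad = -3.965°.
λ₂ = 154.076° + -3.965° = 150.111°.

latitude -48.665°, longitude 150.111°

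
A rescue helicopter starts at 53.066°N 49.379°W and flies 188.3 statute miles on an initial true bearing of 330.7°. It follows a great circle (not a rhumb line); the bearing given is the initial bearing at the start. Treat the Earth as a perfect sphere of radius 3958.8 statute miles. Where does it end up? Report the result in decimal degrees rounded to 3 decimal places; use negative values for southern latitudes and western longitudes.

Central angle δ = d/R = 0.047565 rad.
With φ₁ = 53.066° = 0.926176 rad and θ = 330.7° = 5.771804 rad:
sin φ₂ = sin φ₁ cos δ + cos φ₁ sin δ cos θ = (0.799328)(0.998869) + (0.600895)(0.047547)(0.872069) = 0.823340
φ₂ = asin(0.823340) = 0.967271 rad = 55.421°.
For the longitude increment, Δλ = atan2( sin θ sin δ cos φ₁, cos δ − sin φ₁ sin φ₂ ) = atan2(-0.013982, 0.340750) = -2.350°.
Hence λ₂ = -49.379° + -2.350° = -51.729°.

latitude 55.421°, longitude -51.729°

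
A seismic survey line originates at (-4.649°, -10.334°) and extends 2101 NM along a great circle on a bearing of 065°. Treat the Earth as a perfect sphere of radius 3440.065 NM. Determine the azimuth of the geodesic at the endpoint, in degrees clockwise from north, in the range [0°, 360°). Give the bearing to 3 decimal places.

δ = 2101/3440.065 = 0.610744 rad (34.9931°).
With φ₁ = -4.649° = -0.081140 rad and θ = 65° = 1.134464 rad:
sin φ₂ = sin φ₁ cos δ + cos φ₁ sin δ cos θ = (-0.081051)(0.819221) + (0.996710)(0.573477)(0.422618) = 0.175166
φ₂ = asin(0.175166) = 0.176074 rad = 10.088°.
Δλ = atan2( sin θ sin δ cos φ₁ , cos δ − sin φ₁ sin φ₂ ) = atan2(0.518037, 0.833419) = 0.556137 rad = 31.864°.
Hence λ₂ = -10.334° + 31.864° = 21.530°.
The forward bearing on arrival equals the back-azimuth from the destination plus 180°.
Back-azimuth from P₂ (10.088°, 21.530°) to P₁ (-4.649°, -10.334°), with Δλ' = λ₁ − λ₂ = -31.864°: atan2( sin Δλ' cos φ₁ , cos φ₂ sin φ₁ − sin φ₂ cos φ₁ cos Δλ' ) = 246.565°.
Final bearing = (246.565° + 180°) mod 360° = 66.565°.

final bearing 66.565°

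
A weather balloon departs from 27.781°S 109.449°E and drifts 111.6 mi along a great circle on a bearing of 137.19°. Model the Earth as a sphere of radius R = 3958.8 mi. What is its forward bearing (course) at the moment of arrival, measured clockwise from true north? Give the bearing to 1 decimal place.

final bearing 136.6°

δ = 111.6/3958.8 = 0.028190 rad (1.6152°).
With φ₁ = -27.781° = -0.484870 rad and θ = 137.19° = 2.394417 rad:
Destination latitude: φ₂ = arcsin( sin φ₁ cos δ + cos φ₁ sin δ cos θ ) = arcsin(-0.484203) = -28.960°.
Then Δλ = atan2(0.016947, 0.773919) = 0.021894 rad, from sin θ sin δ cos φ₁ over cos δ − sin φ₁ sin φ₂.
λ₂ = 109.449° + 1.254° = 110.703°.
The forward bearing on arrival equals the back-azimuth from the destination plus 180°.
Back-azimuth from P₂ (-29.0°, 110.7°) to P₁ (-27.8°, 109.4°), with Δλ' = λ₁ − λ₂ = -1.3°: atan2( sin Δλ' cos φ₁ , cos φ₂ sin φ₁ − sin φ₂ cos φ₁ cos Δλ' ) = 316.6°.
Final bearing = (316.6° + 180°) mod 360° = 136.6°.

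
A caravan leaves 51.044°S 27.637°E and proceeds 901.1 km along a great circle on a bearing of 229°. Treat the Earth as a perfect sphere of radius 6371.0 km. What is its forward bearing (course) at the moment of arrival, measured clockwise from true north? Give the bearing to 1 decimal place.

Angular distance δ = d/R = 901.1 / 6371 = 0.141438 rad.
Start latitude φ₁ = -0.890886 rad; initial bearing θ = 3.996804 rad.
sin φ₂ = sin φ₁ cos δ + cos φ₁ sin δ cos θ = (-0.777629)(0.990014) + (0.628723)(0.140967)(-0.656059) = -0.828010
φ₂ = asin(-0.828010) = -0.975549 rad = -55.895°.
Δλ = atan2( sin θ sin δ cos φ₁ , cos δ − sin φ₁ sin φ₂ ) = atan2(-0.066889, 0.346130) = -0.190896 rad = -10.938°.
Hence λ₂ = 27.637° + -10.938° = 16.699°.
The forward bearing on arrival equals the back-azimuth from the destination plus 180°.
Back-azimuth from P₂ (-55.9°, 16.7°) to P₁ (-51.0°, 27.6°), with Δλ' = λ₁ − λ₂ = 10.9°: atan2( sin Δλ' cos φ₁ , cos φ₂ sin φ₁ − sin φ₂ cos φ₁ cos Δλ' ) = 57.8°.
Final bearing = (57.8° + 180°) mod 360° = 237.8°.

final bearing 237.8°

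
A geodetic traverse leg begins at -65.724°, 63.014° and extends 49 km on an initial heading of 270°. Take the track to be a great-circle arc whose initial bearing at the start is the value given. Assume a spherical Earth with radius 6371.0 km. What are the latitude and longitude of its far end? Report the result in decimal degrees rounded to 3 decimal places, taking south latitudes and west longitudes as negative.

The arc subtends δ = 49/6371 = 0.007691 rad at the centre.
Start latitude φ₁ = -1.147100 rad; initial bearing θ = 4.712389 rad.
sin φ₂ = sin φ₁ cos δ + cos φ₁ sin δ cos θ = (-0.911576)(0.999970) + (0.411133)(0.007691)(-0.000000) = -0.911549
φ₂ = asin(-0.911549) = -1.147035 rad = -65.720°.
Δλ = atan2( sin θ sin δ cos φ₁ , cos δ − sin φ₁ sin φ₂ ) = atan2(-0.003162, 0.169025) = -0.018705 rad = -1.072°.
λ₂ = λ₁ + Δλ = 61.942°.

latitude -65.720°, longitude 61.942°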